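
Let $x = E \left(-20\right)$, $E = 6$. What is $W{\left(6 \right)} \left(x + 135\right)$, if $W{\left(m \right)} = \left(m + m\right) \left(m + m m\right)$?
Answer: $7560$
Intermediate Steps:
$W{\left(m \right)} = 2 m \left(m + m^{2}\right)$
$x = -120$ ($x = 6 \left(-20\right) = -120$)
$W{\left(6 \right)} \left(x + 135\right) = 2 \cdot 6^{2} \left(1 + 6\right) \left(-120 + 135\right) = 2 \cdot 36 \cdot 7 \cdot 15 = 504 \cdot 15 = 7560$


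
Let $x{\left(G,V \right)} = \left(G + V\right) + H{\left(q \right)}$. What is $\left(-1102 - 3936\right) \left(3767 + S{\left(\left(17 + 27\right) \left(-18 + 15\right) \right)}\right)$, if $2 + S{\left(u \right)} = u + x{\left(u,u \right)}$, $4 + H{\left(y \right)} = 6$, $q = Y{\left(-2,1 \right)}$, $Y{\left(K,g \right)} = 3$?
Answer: $-16983098$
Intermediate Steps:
$q = 3$
$H{\left(y \right)} = 2$ ($H{\left(y \right)} = -4 + 6 = 2$)
$x{\left(G,V \right)} = 2 + G + V$ ($x{\left(G,V \right)} = \left(G + V\right) + 2 = 2 + G + V$)
$S{\left(u \right)} = 3 u$ ($S{\left(u \right)} = -2 + \left(u + \left(2 + u + u\right)\right) = -2 + \left(u + \left(2 + 2 u\right)\right) = -2 + \left(2 + 3 u\right) = 3 u$)
$\left(-1102 - 3936\right) \left(3767 + S{\left(\left(17 + 27\right) \left(-18 + 15\right) \right)}\right) = \left(-1102 - 3936\right) \left(3767 + 3 \left(17 + 27\right) \left(-18 + 15\right)\right) = - 5038 \left(3767 + 3 \cdot 44 \left(-3\right)\right) = - 5038 \left(3767 + 3 \left(-132\right)\right) = - 5038 \left(3767 - 396\right) = \left(-5038\right) 3371 = -16983098$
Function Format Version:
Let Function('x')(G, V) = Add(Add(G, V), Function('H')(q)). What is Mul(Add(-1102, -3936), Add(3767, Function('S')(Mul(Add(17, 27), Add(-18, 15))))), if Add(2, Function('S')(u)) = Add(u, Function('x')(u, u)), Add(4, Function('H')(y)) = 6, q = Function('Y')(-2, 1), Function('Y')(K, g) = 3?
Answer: -16983098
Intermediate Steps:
q = 3
Function('H')(y) = 2 (Function('H')(y) = Add(-4, 6) = 2)
Function('x')(G, V) = Add(2, G, V) (Function('x')(G, V) = Add(Add(G, V), 2) = Add(2, G, V))
Function('S')(u) = Mul(3, u) (Function('S')(u) = Add(-2, Add(u, Add(2, u, u))) = Add(-2, Add(u, Add(2, Mul(2, u)))) = Add(-2, Add(2, Mul(3, u))) = Mul(3, u))
Mul(Add(-1102, -3936), Add(3767, Function('S')(Mul(Add(17, 27), Add(-18, 15))))) = Mul(Add(-1102, -3936), Add(3767, Mul(3, Mul(Add(17, 27), Add(-18, 15))))) = Mul(-5038, Add(3767, Mul(3, Mul(44, -3)))) = Mul(-5038, Add(3767, Mul(3, -132))) = Mul(-5038, Add(3767, -396)) = Mul(-5038, 3371) = -16983098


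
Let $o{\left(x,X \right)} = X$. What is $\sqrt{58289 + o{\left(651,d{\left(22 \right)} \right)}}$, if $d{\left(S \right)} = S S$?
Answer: $\sqrt{58773} \approx 242.43$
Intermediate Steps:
$d{\left(S \right)} = S^{2}$
$\sqrt{58289 + o{\left(651,d{\left(22 \right)} \right)}} = \sqrt{58289 + 22^{2}} = \sqrt{58289 + 484} = \sqrt{58773}$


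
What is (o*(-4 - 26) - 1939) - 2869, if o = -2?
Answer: -4748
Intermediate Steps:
(o*(-4 - 26) - 1939) - 2869 = (-2*(-4 - 26) - 1939) - 2869 = (-2*(-30) - 1939) - 2869 = (60 - 1939) - 2869 = -1879 - 2869 = -4748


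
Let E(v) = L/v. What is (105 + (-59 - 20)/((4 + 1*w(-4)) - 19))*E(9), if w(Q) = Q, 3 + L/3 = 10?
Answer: 14518/57 ≈ 254.70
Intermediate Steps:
L = 21 (L = -9 + 3*10 = -9 + 30 = 21)
E(v) = 21/v
(105 + (-59 - 20)/((4 + 1*w(-4)) - 19))*E(9) = (105 + (-59 - 20)/((4 + 1*(-4)) - 19))*(21/9) = (105 - 79/((4 - 4) - 19))*(21*(⅑)) = (105 - 79/(0 - 19))*(7/3) = (105 - 79/(-19))*(7/3) = (105 - 79*(-1/19))*(7/3) = (105 + 79/19)*(7/3) = (2074/19)*(7/3) = 14518/57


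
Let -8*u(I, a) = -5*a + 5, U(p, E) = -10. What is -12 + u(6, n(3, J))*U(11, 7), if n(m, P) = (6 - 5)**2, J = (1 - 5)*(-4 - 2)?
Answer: -12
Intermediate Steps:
J = 24 (J = -4*(-6) = 24)
n(m, P) = 1 (n(m, P) = 1**2 = 1)
u(I, a) = -5/8 + 5*a/8 (u(I, a) = -(-5*a + 5)/8 = -(5 - 5*a)/8 = -5/8 + 5*a/8)
-12 + u(6, n(3, J))*U(11, 7) = -12 + (-5/8 + (5/8)*1)*(-10) = -12 + (-5/8 + 5/8)*(-10) = -12 + 0*(-10) = -12 + 0 = -12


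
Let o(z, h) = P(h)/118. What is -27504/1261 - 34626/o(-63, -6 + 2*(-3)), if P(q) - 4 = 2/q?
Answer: -30914309880/29003 ≈ -1.0659e+6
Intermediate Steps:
P(q) = 4 + 2/q
o(z, h) = 2/59 + 1/(59*h) (o(z, h) = (4 + 2/h)/118 = (4 + 2/h)*(1/118) = 2/59 + 1/(59*h))
-27504/1261 - 34626/o(-63, -6 + 2*(-3)) = -27504/1261 - 34626*59*(-6 + 2*(-3))/(1 + 2*(-6 + 2*(-3))) = -27504*1/1261 - 34626*59*(-6 - 6)/(1 + 2*(-6 - 6)) = -27504/1261 - 34626*(-708/(1 + 2*(-12))) = -27504/1261 - 34626*(-708/(1 - 24)) = -27504/1261 - 34626/((1/59)*(-1/12)*(-23)) = -27504/1261 - 34626/23/708 = -27504/1261 - 34626*708/23 = -27504/1261 - 24515208/23 = -30914309880/29003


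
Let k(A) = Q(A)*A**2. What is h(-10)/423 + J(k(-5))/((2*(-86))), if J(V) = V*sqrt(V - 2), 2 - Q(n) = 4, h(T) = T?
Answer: -10/423 + 25*I*sqrt(13)/43 ≈ -0.023641 + 2.0963*I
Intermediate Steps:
Q(n) = -2 (Q(n) = 2 - 1*4 = 2 - 4 = -2)
k(A) = -2*A**2
J(V) = V*sqrt(-2 + V)
h(-10)/423 + J(k(-5))/((2*(-86))) = -10/423 + ((-2*(-5)**2)*sqrt(-2 - 2*(-5)**2))/((2*(-86))) = -10*1/423 + ((-2*25)*sqrt(-2 - 2*25))/(-172) = -10/423 - 50*sqrt(-2 - 50)*(-1/172) = -10/423 - 100*I*sqrt(13)*(-1/172) = -10/423 + 25*I*sqrt(13)/43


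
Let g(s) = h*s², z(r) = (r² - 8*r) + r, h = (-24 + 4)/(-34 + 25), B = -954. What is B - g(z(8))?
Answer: -9866/9 ≈ -1096.2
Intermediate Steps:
h = 20/9 (h = -20/(-9) = -20*(-⅑) = 20/9 ≈ 2.2222)
z(r) = r² - 7*r
g(s) = 20*s²/9
B - g(z(8)) = -954 - 20*(8*(-7 + 8))²/9 = -954 - 20*(8*1)²/9 = -954 - 20*8²/9 = -954 - 20*64/9 = -954 - 1*1280/9 = -954 - 1280/9 = -9866/9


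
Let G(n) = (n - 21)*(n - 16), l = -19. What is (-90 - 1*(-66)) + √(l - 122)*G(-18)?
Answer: -24 + 1326*I*√141 ≈ -24.0 + 15745.0*I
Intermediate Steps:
G(n) = (-21 + n)*(-16 + n)
(-90 - 1*(-66)) + √(l - 122)*G(-18) = (-90 - 1*(-66)) + √(-19 - 122)*(336 + (-18)² - 37*(-18)) = (-90 + 66) + √(-141)*(336 + 324 + 666) = -24 + (I*√141)*1326 = -24 + 1326*I*√141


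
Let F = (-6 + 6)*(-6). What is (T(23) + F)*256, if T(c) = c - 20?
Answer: 768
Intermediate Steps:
T(c) = -20 + c
F = 0 (F = 0*(-6) = 0)
(T(23) + F)*256 = ((-20 + 23) + 0)*256 = (3 + 0)*256 = 3*256 = 768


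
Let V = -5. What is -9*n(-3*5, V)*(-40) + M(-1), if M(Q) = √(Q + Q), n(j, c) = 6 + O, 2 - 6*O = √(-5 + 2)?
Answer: 2280 + I*√2 - 60*I*√3 ≈ 2280.0 - 102.51*I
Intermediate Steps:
O = ⅓ - I*√3/6 (O = ⅓ - √(-5 + 2)/6 = ⅓ - I*√3/6 ≈ 0.33333 - 0.28868*I)
n(j, c) = 19/3 - I*√3/6 (n(j, c) = 6 + (⅓ - I*√3/6) = 19/3 - I*√3/6)
M(Q) = √2*√Q (M(Q) = √(2*Q) = √2*√Q)
-9*n(-3*5, V)*(-40) + M(-1) = -9*(19/3 - I*√3/6)*(-40) + √2*√(-1) = (-57 + 3*I*√3/2)*(-40) + √2*I = (2280 - 60*I*√3) + I*√2 = 2280 + I*√2 - 60*I*√3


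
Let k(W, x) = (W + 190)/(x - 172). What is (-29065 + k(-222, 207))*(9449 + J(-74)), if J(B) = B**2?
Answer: -3036661395/7 ≈ -4.3381e+8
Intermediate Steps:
k(W, x) = (190 + W)/(-172 + x)
(-29065 + k(-222, 207))*(9449 + J(-74)) = (-29065 + (190 - 222)/(-172 + 207))*(9449 + (-74)**2) = (-29065 - 32/35)*(9449 + 5476) = (-29065 + (1/35)*(-32))*14925 = (-29065 - 32/35)*14925 = -1017307/35*14925 = -3036661395/7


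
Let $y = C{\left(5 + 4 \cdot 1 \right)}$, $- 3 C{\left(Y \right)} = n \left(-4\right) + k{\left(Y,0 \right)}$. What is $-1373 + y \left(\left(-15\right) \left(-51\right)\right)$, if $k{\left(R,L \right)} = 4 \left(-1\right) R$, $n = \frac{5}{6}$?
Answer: $8657$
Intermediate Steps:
$n = \frac{5}{6}$ ($n = 5 \cdot \frac{1}{6} = \frac{5}{6} \approx 0.83333$)
$k{\left(R,L \right)} = - 4 R$
$C{\left(Y \right)} = \frac{10}{9} + \frac{4 Y}{3}$ ($C{\left(Y \right)} = - \frac{\frac{5}{6} \left(-4\right) - 4 Y}{3} = - \frac{- \frac{10}{3} - 4 Y}{3} = \frac{10}{9} + \frac{4 Y}{3}$)
$y = \frac{118}{9}$ ($y = \frac{10}{9} + \frac{4 \left(5 + 4 \cdot 1\right)}{3} = \frac{10}{9} + \frac{4 \left(5 + 4\right)}{3} = \frac{10}{9} + \frac{4}{3} \cdot 9 = \frac{10}{9} + 12 = \frac{118}{9} \approx 13.111$)
$-1373 + y \left(\left(-15\right) \left(-51\right)\right) = -1373 + \frac{118 \left(\left(-15\right) \left(-51\right)\right)}{9} = -1373 + \frac{118}{9} \cdot 765 = -1373 + 10030 = 8657$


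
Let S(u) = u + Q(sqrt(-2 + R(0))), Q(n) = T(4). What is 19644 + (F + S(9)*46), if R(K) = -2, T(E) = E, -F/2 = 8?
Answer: 20226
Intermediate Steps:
F = -16 (F = -2*8 = -16)
Q(n) = 4
S(u) = 4 + u (S(u) = u + 4 = 4 + u)
19644 + (F + S(9)*46) = 19644 + (-16 + (4 + 9)*46) = 19644 + (-16 + 13*46) = 19644 + (-16 + 598) = 19644 + 582 = 20226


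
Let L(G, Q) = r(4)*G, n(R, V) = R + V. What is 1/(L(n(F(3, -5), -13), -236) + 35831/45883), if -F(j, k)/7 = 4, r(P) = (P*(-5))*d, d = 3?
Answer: 45883/112908011 ≈ 0.00040638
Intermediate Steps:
r(P) = -15*P (r(P) = (P*(-5))*3 = -5*P*3 = -15*P)
F(j, k) = -28 (F(j, k) = -7*4 = -28)
L(G, Q) = -60*G (L(G, Q) = (-15*4)*G = -60*G)
1/(L(n(F(3, -5), -13), -236) + 35831/45883) = 1/(-60*(-28 - 13) + 35831/45883) = 1/(-60*(-41) + 35831*(1/45883)) = 1/(2460 + 35831/45883) = 1/(112908011/45883) = 45883/112908011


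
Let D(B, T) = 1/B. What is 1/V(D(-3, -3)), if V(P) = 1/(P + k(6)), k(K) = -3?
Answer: -10/3 ≈ -3.3333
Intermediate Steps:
V(P) = 1/(-3 + P) (V(P) = 1/(P - 3) = 1/(-3 + P))
1/V(D(-3, -3)) = 1/(1/(-3 + 1/(-3))) = 1/(1/(-3 - 1/3)) = 1/(1/(-10/3)) = 1/(-3/10) = -10/3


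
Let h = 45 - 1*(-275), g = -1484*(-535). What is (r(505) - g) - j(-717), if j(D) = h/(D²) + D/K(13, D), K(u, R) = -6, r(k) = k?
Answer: -815915279341/1028178 ≈ -7.9355e+5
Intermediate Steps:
g = 793940
h = 320 (h = 45 + 275 = 320)
j(D) = 320/D² - D/6 (j(D) = 320/(D²) + D/(-6) = 320/D² + D*(-⅙) = 320/D² - D/6)
(r(505) - g) - j(-717) = (505 - 1*793940) - (320/(-717)² - ⅙*(-717)) = (505 - 793940) - (320*(1/514089) + 239/2) = -793435 - (320/514089 + 239/2) = -793435 - 1*122867911/1028178 = -793435 - 122867911/1028178 = -815915279341/1028178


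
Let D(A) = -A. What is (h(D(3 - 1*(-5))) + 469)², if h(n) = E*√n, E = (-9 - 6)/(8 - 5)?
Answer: 219761 - 9380*I*√2 ≈ 2.1976e+5 - 13265.0*I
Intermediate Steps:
E = -5 (E = -15/3 = -15*⅓ = -5)
h(n) = -5*√n
(h(D(3 - 1*(-5))) + 469)² = (-5*I*√(3 - 1*(-5)) + 469)² = (-5*I*√(3 + 5) + 469)² = (-5*2*I*√2 + 469)² = (-10*I*√2 + 469)² = (469 - 10*I*√2)²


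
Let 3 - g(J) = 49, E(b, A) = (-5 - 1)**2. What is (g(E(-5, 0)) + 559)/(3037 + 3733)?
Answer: 513/6770 ≈ 0.075776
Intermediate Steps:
E(b, A) = 36 (E(b, A) = (-6)**2 = 36)
g(J) = -46 (g(J) = 3 - 1*49 = 3 - 49 = -46)
(g(E(-5, 0)) + 559)/(3037 + 3733) = (-46 + 559)/(3037 + 3733) = 513/6770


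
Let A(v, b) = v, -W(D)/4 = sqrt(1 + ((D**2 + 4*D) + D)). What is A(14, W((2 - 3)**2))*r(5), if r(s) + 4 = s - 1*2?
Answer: -14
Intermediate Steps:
W(D) = -4*sqrt(1 + D**2 + 5*D) (W(D) = -4*sqrt(1 + ((D**2 + 4*D) + D)) = -4*sqrt(1 + (D**2 + 5*D)) = -4*sqrt(1 + D**2 + 5*D))
r(s) = -6 + s (r(s) = -4 + (s - 1*2) = -4 + (s - 2) = -4 + (-2 + s) = -6 + s)
A(14, W((2 - 3)**2))*r(5) = 14*(-6 + 5) = 14*(-1) = -14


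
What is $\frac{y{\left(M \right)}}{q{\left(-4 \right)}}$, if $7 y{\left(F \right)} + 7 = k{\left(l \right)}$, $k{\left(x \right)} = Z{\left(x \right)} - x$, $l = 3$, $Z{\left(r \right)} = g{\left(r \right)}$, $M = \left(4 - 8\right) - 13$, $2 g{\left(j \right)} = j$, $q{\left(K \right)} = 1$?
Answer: $- \frac{17}{14} \approx -1.2143$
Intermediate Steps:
$g{\left(j \right)} = \frac{j}{2}$
$M = -17$ ($M = -4 - 13 = -17$)
$Z{\left(r \right)} = \frac{r}{2}$
$k{\left(x \right)} = - \frac{x}{2}$ ($k{\left(x \right)} = \frac{x}{2} - x = - \frac{x}{2}$)
$y{\left(F \right)} = - \frac{17}{14}$ ($y{\left(F \right)} = -1 + \frac{\left(- \frac{1}{2}\right) 3}{7} = -1 + \frac{1}{7} \left(- \frac{3}{2}\right) = -1 - \frac{3}{14} = - \frac{17}{14}$)
$\frac{y{\left(M \right)}}{q{\left(-4 \right)}} = 1^{-1} \left(- \frac{17}{14}\right) = 1 \left(- \frac{17}{14}\right) = - \frac{17}{14}$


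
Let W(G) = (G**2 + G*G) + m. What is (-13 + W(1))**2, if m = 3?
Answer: 64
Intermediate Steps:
W(G) = 3 + 2*G**2 (W(G) = (G**2 + G*G) + 3 = (G**2 + G**2) + 3 = 2*G**2 + 3 = 3 + 2*G**2)
(-13 + W(1))**2 = (-13 + (3 + 2*1**2))**2 = (-13 + (3 + 2*1))**2 = (-13 + (3 + 2))**2 = (-13 + 5)**2 = (-8)**2 = 64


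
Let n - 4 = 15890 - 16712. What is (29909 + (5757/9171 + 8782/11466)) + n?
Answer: 169955639995/5841927 ≈ 29092.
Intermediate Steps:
n = -818 (n = 4 + (15890 - 16712) = 4 - 822 = -818)
(29909 + (5757/9171 + 8782/11466)) + n = (29909 + (5757/9171 + 8782/11466)) - 818 = (29909 + (5757*(1/9171) + 8782*(1/11466))) - 818 = (29909 + (1919/3057 + 4391/5733)) - 818 = (29909 + 8141638/5841927) - 818 = 174734336281/5841927 - 818 = 169955639995/5841927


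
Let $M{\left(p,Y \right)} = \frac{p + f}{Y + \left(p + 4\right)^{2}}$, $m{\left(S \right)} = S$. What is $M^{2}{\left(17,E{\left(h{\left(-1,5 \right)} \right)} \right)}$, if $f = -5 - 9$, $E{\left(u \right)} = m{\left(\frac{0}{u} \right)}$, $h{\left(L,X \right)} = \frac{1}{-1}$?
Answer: $\frac{1}{21609} \approx 4.6277 \cdot 10^{-5}$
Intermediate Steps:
$h{\left(L,X \right)} = -1$
$E{\left(u \right)} = 0$ ($E{\left(u \right)} = \frac{0}{u} = 0$)
$f = -14$ ($f = -5 - 9 = -14$)
$M{\left(p,Y \right)} = \frac{-14 + p}{Y + \left(4 + p\right)^{2}}$ ($M{\left(p,Y \right)} = \frac{p - 14}{Y + \left(p + 4\right)^{2}} = \frac{-14 + p}{Y + \left(4 + p\right)^{2}}$)
$M^{2}{\left(17,E{\left(h{\left(-1,5 \right)} \right)} \right)} = \left(\frac{-14 + 17}{0 + \left(4 + 17\right)^{2}}\right)^{2} = \left(\frac{1}{0 + 21^{2}} \cdot 3\right)^{2} = \left(\frac{1}{0 + 441} \cdot 3\right)^{2} = \left(\frac{1}{441} \cdot 3\right)^{2} = \left(\frac{1}{147}\right)^{2} = \frac{1}{21609}$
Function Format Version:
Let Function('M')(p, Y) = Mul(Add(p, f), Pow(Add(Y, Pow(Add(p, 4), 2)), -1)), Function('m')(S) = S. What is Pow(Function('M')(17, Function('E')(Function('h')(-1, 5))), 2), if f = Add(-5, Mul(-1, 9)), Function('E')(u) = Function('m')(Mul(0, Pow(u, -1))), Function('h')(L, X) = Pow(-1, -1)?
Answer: Rational(1, 21609) ≈ 4.6277e-5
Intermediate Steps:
Function('h')(L, X) = -1
Function('E')(u) = 0 (Function('E')(u) = Mul(0, Pow(u, -1)) = 0)
f = -14 (f = Add(-5, -9) = -14)
Function('M')(p, Y) = Mul(Pow(Add(Y, Pow(Add(4, p), 2)), -1), Add(-14, p)) (Function('M')(p, Y) = Mul(Add(p, -14), Pow(Add(Y, Pow(Add(p, 4), 2)), -1)) = Mul(Add(-14, p), Pow(Add(Y, Pow(Add(4, p), 2)), -1)) = Mul(Pow(Add(Y, Pow(Add(4, p), 2)), -1), Add(-14, p)))
Pow(Function('M')(17, Function('E')(Function('h')(-1, 5))), 2) = Pow(Mul(Pow(Add(0, Pow(Add(4, 17), 2)), -1), Add(-14, 17)), 2) = Pow(Mul(Pow(Add(0, Pow(21, 2)), -1), 3), 2) = Pow(Mul(Pow(Add(0, 441), -1), 3), 2) = Pow(Mul(Pow(441, -1), 3), 2) = Pow(Mul(Rational(1, 441), 3), 2) = Pow(Rational(1, 147), 2) = Rational(1, 21609)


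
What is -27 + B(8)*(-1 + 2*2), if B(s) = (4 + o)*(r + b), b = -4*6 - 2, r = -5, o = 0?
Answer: -399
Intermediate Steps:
b = -26 (b = -24 - 2 = -26)
B(s) = -124 (B(s) = (4 + 0)*(-5 - 26) = 4*(-31) = -124)
-27 + B(8)*(-1 + 2*2) = -27 - 124*(-1 + 2*2) = -27 - 124*(-1 + 4) = -27 - 124*3 = -27 - 372 = -399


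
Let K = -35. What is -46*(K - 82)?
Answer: 5382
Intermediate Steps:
-46*(K - 82) = -46*(-35 - 82) = -46*(-117) = 5382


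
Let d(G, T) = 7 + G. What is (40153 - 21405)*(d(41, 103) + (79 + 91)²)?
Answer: 542717104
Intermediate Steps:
(40153 - 21405)*(d(41, 103) + (79 + 91)²) = (40153 - 21405)*((7 + 41) + (79 + 91)²) = 18748*(48 + 170²) = 18748*(48 + 28900) = 18748*28948 = 542717104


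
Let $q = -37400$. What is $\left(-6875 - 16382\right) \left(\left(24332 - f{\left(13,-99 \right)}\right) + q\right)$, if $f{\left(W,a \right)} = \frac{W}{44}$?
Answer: $\frac{13372891285}{44} \approx 3.0393 \cdot 10^{8}$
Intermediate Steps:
$f{\left(W,a \right)} = \frac{W}{44}$ ($f{\left(W,a \right)} = W \frac{1}{44} = \frac{W}{44}$)
$\left(-6875 - 16382\right) \left(\left(24332 - f{\left(13,-99 \right)}\right) + q\right) = \left(-6875 - 16382\right) \left(\left(24332 - \frac{1}{44} \cdot 13\right) - 37400\right) = - 23257 \left(\left(24332 - \frac{13}{44}\right) - 37400\right) = - 23257 \left(\frac{1070595}{44} - 37400\right) = \left(-23257\right) \left(- \frac{575005}{44}\right) = \frac{13372891285}{44}$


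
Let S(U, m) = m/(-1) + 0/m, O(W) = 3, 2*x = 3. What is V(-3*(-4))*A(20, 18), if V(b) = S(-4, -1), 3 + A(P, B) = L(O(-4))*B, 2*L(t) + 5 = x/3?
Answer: -87/2 ≈ -43.500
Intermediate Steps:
x = 3/2 (x = (½)*3 = 3/2 ≈ 1.5000)
L(t) = -9/4 (L(t) = -5/2 + ((3/2)/3)/2 = -5/2 + ((3/2)*(⅓))/2 = -5/2 + (½)*(½) = -5/2 + ¼ = -9/4)
A(P, B) = -3 - 9*B/4
S(U, m) = -m (S(U, m) = m*(-1) + 0 = -m + 0 = -m)
V(b) = 1 (V(b) = -1*(-1) = 1)
V(-3*(-4))*A(20, 18) = 1*(-3 - 9/4*18) = 1*(-3 - 81/2) = 1*(-87/2) = -87/2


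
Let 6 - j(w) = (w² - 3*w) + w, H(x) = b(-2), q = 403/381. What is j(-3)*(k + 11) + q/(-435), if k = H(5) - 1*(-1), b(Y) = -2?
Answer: -14916553/165735 ≈ -90.002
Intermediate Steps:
q = 403/381 (q = 403*(1/381) = 403/381 ≈ 1.0577)
H(x) = -2
j(w) = 6 - w² + 2*w (j(w) = 6 - ((w² - 3*w) + w) = 6 - (w² - 2*w) = 6 + (-w² + 2*w) = 6 - w² + 2*w)
k = -1 (k = -2 - 1*(-1) = -2 + 1 = -1)
j(-3)*(k + 11) + q/(-435) = (6 - 1*(-3)² + 2*(-3))*(-1 + 11) + (403/381)/(-435) = (6 - 1*9 - 6)*10 + (403/381)*(-1/435) = (6 - 9 - 6)*10 - 403/165735 = -9*10 - 403/165735 = -90 - 403/165735 = -14916553/165735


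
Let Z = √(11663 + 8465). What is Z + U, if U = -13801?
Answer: -13801 + 4*√1258 ≈ -13659.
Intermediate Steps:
Z = 4*√1258 (Z = √20128 = 4*√1258 ≈ 141.87)
Z + U = 4*√1258 - 13801 = -13801 + 4*√1258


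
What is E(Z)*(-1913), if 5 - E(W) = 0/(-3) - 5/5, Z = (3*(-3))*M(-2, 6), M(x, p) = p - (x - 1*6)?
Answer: -11478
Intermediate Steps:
M(x, p) = 6 + p - x (M(x, p) = p - (x - 6) = p - (-6 + x) = p + (6 - x) = 6 + p - x)
Z = -126 (Z = (3*(-3))*(6 + 6 - 1*(-2)) = -9*(6 + 6 + 2) = -9*14 = -126)
E(W) = 6 (E(W) = 5 - (0/(-3) - 5/5) = 5 - (0*(-1/3) - 5*1/5) = 5 - (0 - 1) = 5 - 1*(-1) = 5 + 1 = 6)
E(Z)*(-1913) = 6*(-1913) = -11478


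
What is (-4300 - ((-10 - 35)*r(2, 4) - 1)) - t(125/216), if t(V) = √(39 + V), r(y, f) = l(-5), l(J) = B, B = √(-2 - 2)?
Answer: -4299 + 90*I - √51294/36 ≈ -4305.3 + 90.0*I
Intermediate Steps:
B = 2*I (B = √(-4) = 2*I ≈ 2.0*I)
l(J) = 2*I
r(y, f) = 2*I
(-4300 - ((-10 - 35)*r(2, 4) - 1)) - t(125/216) = (-4300 - ((-10 - 35)*(2*I) - 1)) - √(39 + 125/216) = (-4300 - (-90*I - 1)) - √(39 + 125*(1/216)) = (-4300 - (-90*I - 1)) - √(39 + 125/216) = (-4300 - (-1 - 90*I)) - √(8549/216) = (-4300 + (1 + 90*I)) - √51294/36 = (-4299 + 90*I) - √51294/36 = -4299 + 90*I - √51294/36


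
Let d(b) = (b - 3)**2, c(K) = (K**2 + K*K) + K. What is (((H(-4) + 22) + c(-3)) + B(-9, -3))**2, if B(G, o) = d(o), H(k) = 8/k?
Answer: 5041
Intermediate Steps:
c(K) = K + 2*K**2 (c(K) = (K**2 + K**2) + K = 2*K**2 + K = K + 2*K**2)
d(b) = (-3 + b)**2
B(G, o) = (-3 + o)**2
(((H(-4) + 22) + c(-3)) + B(-9, -3))**2 = (((8/(-4) + 22) - 3*(1 + 2*(-3))) + (-3 - 3)**2)**2 = (((8*(-1/4) + 22) - 3*(1 - 6)) + (-6)**2)**2 = (((-2 + 22) - 3*(-5)) + 36)**2 = ((20 + 15) + 36)**2 = (35 + 36)**2 = 71**2 = 5041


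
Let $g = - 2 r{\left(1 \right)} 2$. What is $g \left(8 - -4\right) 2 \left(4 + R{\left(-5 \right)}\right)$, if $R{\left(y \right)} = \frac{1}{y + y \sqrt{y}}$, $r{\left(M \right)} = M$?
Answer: $\frac{- 384 \sqrt{5} + \frac{1824 i}{5}}{\sqrt{5} - i} \approx -380.8 - 7.1554 i$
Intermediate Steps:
$g = -4$ ($g = \left(-2\right) 1 \cdot 2 = \left(-2\right) 2 = -4$)
$R{\left(y \right)} = \frac{1}{y + y^{\frac{3}{2}}}$
$g \left(8 - -4\right) 2 \left(4 + R{\left(-5 \right)}\right) = - 4 \left(8 - -4\right) 2 \left(4 + \frac{1}{-5 + \left(-5\right)^{\frac{3}{2}}}\right) = - 4 \left(8 + 4\right) 2 \left(4 + \frac{1}{-5 - 5 i \sqrt{5}}\right) = \left(-4\right) 12 \left(8 + \frac{2}{-5 - 5 i \sqrt{5}}\right) = - 48 \left(8 + \frac{2}{-5 - 5 i \sqrt{5}}\right) = -384 - \frac{96}{-5 - 5 i \sqrt{5}}$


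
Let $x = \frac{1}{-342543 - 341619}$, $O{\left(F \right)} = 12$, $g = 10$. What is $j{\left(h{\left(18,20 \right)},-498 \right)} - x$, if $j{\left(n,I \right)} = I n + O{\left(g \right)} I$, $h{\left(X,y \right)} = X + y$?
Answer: $- \frac{17035633799}{684162} \approx -24900.0$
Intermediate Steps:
$j{\left(n,I \right)} = 12 I + I n$ ($j{\left(n,I \right)} = I n + 12 I = 12 I + I n$)
$x = - \frac{1}{684162}$ ($x = \frac{1}{-684162} = - \frac{1}{684162} \approx -1.4616 \cdot 10^{-6}$)
$j{\left(h{\left(18,20 \right)},-498 \right)} - x = - 498 \left(12 + \left(18 + 20\right)\right) - - \frac{1}{684162} = - 498 \left(12 + 38\right) + \frac{1}{684162} = \left(-498\right) 50 + \frac{1}{684162} = -24900 + \frac{1}{684162} = - \frac{17035633799}{684162}$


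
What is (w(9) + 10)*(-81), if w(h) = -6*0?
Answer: -810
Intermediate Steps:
w(h) = 0
(w(9) + 10)*(-81) = (0 + 10)*(-81) = 10*(-81) = -810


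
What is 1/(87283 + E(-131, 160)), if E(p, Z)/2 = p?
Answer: 1/87021 ≈ 1.1491e-5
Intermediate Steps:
E(p, Z) = 2*p
1/(87283 + E(-131, 160)) = 1/(87283 + 2*(-131)) = 1/(87283 - 262) = 1/87021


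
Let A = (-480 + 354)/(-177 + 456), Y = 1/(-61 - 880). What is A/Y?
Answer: 13174/31 ≈ 424.97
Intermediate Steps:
Y = -1/941 (Y = 1/(-941) = -1/941 ≈ -0.0010627)
A = -14/31 (A = -126/279 = -126*1/279 = -14/31 ≈ -0.45161)
A/Y = -14/(31*(-1/941)) = -14/31*(-941) = 13174/31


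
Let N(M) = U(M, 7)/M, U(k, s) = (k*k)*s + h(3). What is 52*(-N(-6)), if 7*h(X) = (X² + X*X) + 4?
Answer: 46436/21 ≈ 2211.2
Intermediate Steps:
h(X) = 4/7 + 2*X²/7 (h(X) = ((X² + X*X) + 4)/7 = ((X² + X²) + 4)/7 = (2*X² + 4)/7 = (4 + 2*X²)/7 = 4/7 + 2*X²/7)
U(k, s) = 22/7 + s*k² (U(k, s) = (k*k)*s + (4/7 + (2/7)*3²) = k²*s + (4/7 + (2/7)*9) = s*k² + (4/7 + 18/7) = s*k² + 22/7 = 22/7 + s*k²)
N(M) = (22/7 + 7*M²)/M
52*(-N(-6)) = 52*(-(7*(-6) + (22/7)/(-6))) = 52*(-(-42 + (22/7)*(-⅙))) = 52*(-(-42 - 11/21)) = 52*(-1*(-893/21)) = 52*(893/21) = 46436/21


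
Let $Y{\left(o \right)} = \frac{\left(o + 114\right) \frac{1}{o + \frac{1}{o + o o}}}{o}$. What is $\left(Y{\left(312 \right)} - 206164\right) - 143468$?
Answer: $- \frac{10652822944998}{30468673} \approx -3.4963 \cdot 10^{5}$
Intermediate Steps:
$Y{\left(o \right)} = \frac{114 + o}{o \left(o + \frac{1}{o + o^{2}}\right)}$ ($Y{\left(o \right)} = \frac{\left(114 + o\right) \frac{1}{o + \frac{1}{o + o^{2}}}}{o} = \frac{\frac{1}{o + \frac{1}{o + o^{2}}} \left(114 + o\right)}{o} = \frac{114 + o}{o \left(o + \frac{1}{o + o^{2}}\right)}$)
$\left(Y{\left(312 \right)} - 206164\right) - 143468 = \left(\frac{114 + 312^{2} + 115 \cdot 312}{1 + 312^{2} + 312^{3}} - 206164\right) - 143468 = \left(\frac{114 + 97344 + 35880}{1 + 97344 + 30371328} - 206164\right) - 143468 = \left(\frac{1}{30468673} \cdot 133338 - 206164\right) - 143468 = \left(\frac{133338}{30468673} - 206164\right) - 143468 = - \frac{6281543367034}{30468673} - 143468 = - \frac{10652822944998}{30468673}$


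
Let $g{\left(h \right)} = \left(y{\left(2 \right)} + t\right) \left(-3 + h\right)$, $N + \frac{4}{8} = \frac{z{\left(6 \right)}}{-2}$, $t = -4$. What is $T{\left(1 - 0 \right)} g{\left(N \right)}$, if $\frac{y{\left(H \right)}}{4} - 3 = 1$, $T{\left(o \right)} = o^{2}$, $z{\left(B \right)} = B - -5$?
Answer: $-108$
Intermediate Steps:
$z{\left(B \right)} = 5 + B$ ($z{\left(B \right)} = B + 5 = 5 + B$)
$y{\left(H \right)} = 16$ ($y{\left(H \right)} = 12 + 4 \cdot 1 = 12 + 4 = 16$)
$N = -6$ ($N = - \frac{1}{2} + \frac{5 + 6}{-2} = - \frac{1}{2} + 11 \left(- \frac{1}{2}\right) = - \frac{1}{2} - \frac{11}{2} = -6$)
$g{\left(h \right)} = -36 + 12 h$ ($g{\left(h \right)} = \left(16 - 4\right) \left(-3 + h\right) = 12 \left(-3 + h\right) = -36 + 12 h$)
$T{\left(1 - 0 \right)} g{\left(N \right)} = \left(1 - 0\right)^{2} \left(-36 + 12 \left(-6\right)\right) = \left(1 + 0\right)^{2} \left(-36 - 72\right) = 1^{2} \left(-108\right) = 1 \left(-108\right) = -108$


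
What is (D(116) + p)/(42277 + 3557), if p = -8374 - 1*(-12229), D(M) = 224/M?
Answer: 111851/1329186 ≈ 0.084150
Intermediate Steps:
p = 3855 (p = -8374 + 12229 = 3855)
(D(116) + p)/(42277 + 3557) = (224/116 + 3855)/(42277 + 3557) = (224*(1/116) + 3855)/45834 = (56/29 + 3855)*(1/45834) = (111851/29)*(1/45834) = 111851/1329186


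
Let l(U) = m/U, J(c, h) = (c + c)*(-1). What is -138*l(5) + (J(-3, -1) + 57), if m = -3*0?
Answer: 63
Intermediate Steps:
m = 0
J(c, h) = -2*c (J(c, h) = (2*c)*(-1) = -2*c)
l(U) = 0 (l(U) = 0/U = 0)
-138*l(5) + (J(-3, -1) + 57) = -138*0 + (-2*(-3) + 57) = 0 + (6 + 57) = 0 + 63 = 63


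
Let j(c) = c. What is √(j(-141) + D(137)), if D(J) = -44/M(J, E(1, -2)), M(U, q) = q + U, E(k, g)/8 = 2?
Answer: I*√367489/51 ≈ 11.886*I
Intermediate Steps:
E(k, g) = 16 (E(k, g) = 8*2 = 16)
M(U, q) = U + q
D(J) = -44/(16 + J) (D(J) = -44/(J + 16) = -44/(16 + J))
√(j(-141) + D(137)) = √(-141 - 44/(16 + 137)) = √(-141 - 44/153) = √(-21617/153) = I*√367489/51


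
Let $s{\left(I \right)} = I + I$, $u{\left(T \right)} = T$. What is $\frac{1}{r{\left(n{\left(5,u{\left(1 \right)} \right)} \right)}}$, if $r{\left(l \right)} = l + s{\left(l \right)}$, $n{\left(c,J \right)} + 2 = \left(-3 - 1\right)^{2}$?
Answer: $\frac{1}{42} \approx 0.02381$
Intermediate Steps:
$s{\left(I \right)} = 2 I$
$n{\left(c,J \right)} = 14$ ($n{\left(c,J \right)} = -2 + \left(-3 - 1\right)^{2} = -2 + \left(-4\right)^{2} = -2 + 16 = 14$)
$r{\left(l \right)} = 3 l$ ($r{\left(l \right)} = l + 2 l = 3 l$)
$\frac{1}{r{\left(n{\left(5,u{\left(1 \right)} \right)} \right)}} = \frac{1}{3 \cdot 14} = \frac{1}{42}$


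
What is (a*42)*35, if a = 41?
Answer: 60270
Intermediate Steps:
(a*42)*35 = (41*42)*35 = 1722*35 = 60270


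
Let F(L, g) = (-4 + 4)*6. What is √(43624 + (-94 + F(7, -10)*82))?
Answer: √43530 ≈ 208.64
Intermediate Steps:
F(L, g) = 0 (F(L, g) = 0*6 = 0)
√(43624 + (-94 + F(7, -10)*82)) = √(43624 + (-94 + 0*82)) = √(43624 + (-94 + 0)) = √(43624 - 94) = √43530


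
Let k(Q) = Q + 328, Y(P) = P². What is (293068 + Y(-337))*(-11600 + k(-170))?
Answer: -4652740554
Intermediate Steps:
k(Q) = 328 + Q
(293068 + Y(-337))*(-11600 + k(-170)) = (293068 + (-337)²)*(-11600 + (328 - 170)) = (293068 + 113569)*(-11600 + 158) = 406637*(-11442) = -4652740554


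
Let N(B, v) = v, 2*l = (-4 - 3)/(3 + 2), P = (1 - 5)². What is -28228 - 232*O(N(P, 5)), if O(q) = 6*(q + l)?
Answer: -171068/5 ≈ -34214.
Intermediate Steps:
P = 16 (P = (-4)² = 16)
l = -7/10 (l = ((-4 - 3)/(3 + 2))/2 = (-7/5)/2 = (-7*⅕)/2 = (½)*(-7/5) = -7/10 ≈ -0.70000)
O(q) = -21/5 + 6*q (O(q) = 6*(q - 7/10) = 6*(-7/10 + q) = -21/5 + 6*q)
-28228 - 232*O(N(P, 5)) = -28228 - 232*(-21/5 + 6*5) = -28228 - 232*(-21/5 + 30) = -28228 - 232*129/5 = -28228 - 29928/5 = -171068/5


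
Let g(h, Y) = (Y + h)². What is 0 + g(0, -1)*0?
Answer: 0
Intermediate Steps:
0 + g(0, -1)*0 = 0 + (-1 + 0)²*0 = 0 + (-1)²*0 = 0 + 1*0 = 0 + 0 = 0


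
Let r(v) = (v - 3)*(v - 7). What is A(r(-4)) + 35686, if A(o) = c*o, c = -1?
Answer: 35609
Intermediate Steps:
r(v) = (-7 + v)*(-3 + v) (r(v) = (-3 + v)*(-7 + v) = (-7 + v)*(-3 + v))
A(o) = -o
A(r(-4)) + 35686 = -(21 + (-4)² - 10*(-4)) + 35686 = -(21 + 16 + 40) + 35686 = -1*77 + 35686 = -77 + 35686 = 35609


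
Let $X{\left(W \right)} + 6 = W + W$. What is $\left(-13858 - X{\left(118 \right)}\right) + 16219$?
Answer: $2131$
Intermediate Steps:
$X{\left(W \right)} = -6 + 2 W$ ($X{\left(W \right)} = -6 + \left(W + W\right) = -6 + 2 W$)
$\left(-13858 - X{\left(118 \right)}\right) + 16219 = \left(-13858 - \left(-6 + 2 \cdot 118\right)\right) + 16219 = \left(-13858 - \left(-6 + 236\right)\right) + 16219 = \left(-13858 - 230\right) + 16219 = -14088 + 16219 = 2131$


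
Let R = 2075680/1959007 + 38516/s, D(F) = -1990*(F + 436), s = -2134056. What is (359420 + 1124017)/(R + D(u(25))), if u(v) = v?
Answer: -1550425544564515326/958816097714938103 ≈ -1.6170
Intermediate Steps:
D(F) = -867640 - 1990*F (D(F) = -1990*(436 + F) = -867640 - 1990*F)
R = 1088541061117/1045157660598 (R = 2075680/1959007 + 38516/(-2134056) = 2075680*(1/1959007) + 38516*(-1/2134056) = 2075680/1959007 - 9629/533514 = 1088541061117/1045157660598 ≈ 1.0415)
(359420 + 1124017)/(R + D(u(25))) = (359420 + 1124017)/(1088541061117/1045157660598 + (-867640 - 1990*25)) = 1483437/(1088541061117/1045157660598 + (-867640 - 49750)) = 1483437/(1088541061117/1045157660598 - 917390) = 1483437/(-958816097714938103/1045157660598) = 1483437*(-1045157660598/958816097714938103) = -1550425544564515326/958816097714938103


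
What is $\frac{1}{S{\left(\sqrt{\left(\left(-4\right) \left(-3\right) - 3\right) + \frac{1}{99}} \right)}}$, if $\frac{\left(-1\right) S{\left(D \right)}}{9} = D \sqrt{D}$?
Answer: $- \frac{\sqrt{6} \cdot 11^{\frac{3}{4}} \sqrt[4]{223}}{2676} \approx -0.021365$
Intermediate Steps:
$S{\left(D \right)} = - 9 D^{\frac{3}{2}}$ ($S{\left(D \right)} = - 9 D \sqrt{D} = - 9 D^{\frac{3}{2}}$)
$\frac{1}{S{\left(\sqrt{\left(\left(-4\right) \left(-3\right) - 3\right) + \frac{1}{99}} \right)}} = \frac{1}{\left(-9\right) \left(\sqrt{\left(\left(-4\right) \left(-3\right) - 3\right) + \frac{1}{99}}\right)^{\frac{3}{2}}} = \frac{1}{\left(-9\right) \left(\sqrt{\left(12 - 3\right) + \frac{1}{99}}\right)^{\frac{3}{2}}} = \frac{1}{\left(-9\right) \left(\sqrt{9 + \frac{1}{99}}\right)^{\frac{3}{2}}} = \frac{1}{\left(-9\right) \left(\sqrt{\frac{892}{99}}\right)^{\frac{3}{2}}} = \frac{1}{\left(-9\right) \left(\frac{2 \sqrt{2453}}{33}\right)^{\frac{3}{2}}} = \frac{1}{\left(-9\right) \frac{2 \sqrt[4]{33} \cdot 669^{\frac{3}{4}} \cdot 11 \sqrt{6}}{3267}} = \frac{1}{\left(- \frac{2}{11}\right) \sqrt{6} \sqrt[4]{11} \cdot 223^{\frac{3}{4}}} = - \frac{\sqrt{6} \cdot 11^{\frac{3}{4}} \sqrt[4]{223}}{2676}$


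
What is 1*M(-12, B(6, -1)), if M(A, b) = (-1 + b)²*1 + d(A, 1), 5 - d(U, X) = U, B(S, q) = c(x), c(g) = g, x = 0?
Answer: 18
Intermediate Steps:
B(S, q) = 0
d(U, X) = 5 - U
M(A, b) = 5 + (-1 + b)² - A (M(A, b) = (-1 + b)²*1 + (5 - A) = (-1 + b)² + (5 - A) = 5 + (-1 + b)² - A)
1*M(-12, B(6, -1)) = 1*(5 + (-1 + 0)² - 1*(-12)) = 1*(5 + (-1)² + 12) = 1*(5 + 1 + 12) = 1*18 = 18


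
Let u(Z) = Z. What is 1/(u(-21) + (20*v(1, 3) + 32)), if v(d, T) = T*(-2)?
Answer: -1/109 ≈ -0.0091743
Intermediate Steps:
v(d, T) = -2*T
1/(u(-21) + (20*v(1, 3) + 32)) = 1/(-21 + (20*(-2*3) + 32)) = 1/(-21 + (20*(-6) + 32)) = 1/(-21 + (-120 + 32)) = 1/(-21 - 88) = 1/(-109) = -1/109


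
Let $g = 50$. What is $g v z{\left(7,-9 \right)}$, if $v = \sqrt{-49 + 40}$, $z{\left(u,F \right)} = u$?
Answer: $1050 i \approx 1050.0 i$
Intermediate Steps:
$v = 3 i$ ($v = \sqrt{-9} = 3 i \approx 3.0 i$)
$g v z{\left(7,-9 \right)} = 50 \cdot 3 i 7 = 150 i 7 = 1050 i$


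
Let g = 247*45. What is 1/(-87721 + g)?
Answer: -1/76606 ≈ -1.3054e-5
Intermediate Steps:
g = 11115
1/(-87721 + g) = 1/(-87721 + 11115) = 1/(-76606) = -1/76606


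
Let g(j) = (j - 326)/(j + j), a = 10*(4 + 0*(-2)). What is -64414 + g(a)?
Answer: -2576703/40 ≈ -64418.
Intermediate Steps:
a = 40 (a = 10*(4 + 0) = 10*4 = 40)
g(j) = (-326 + j)/(2*j) (g(j) = (-326 + j)/((2*j)) = (-326 + j)*(1/(2*j)) = (-326 + j)/(2*j))
-64414 + g(a) = -64414 + (½)*(-326 + 40)/40 = -64414 + (½)*(1/40)*(-286) = -64414 - 143/40 = -2576703/40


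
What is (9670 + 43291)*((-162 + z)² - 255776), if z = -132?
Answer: -8968415740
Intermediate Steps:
(9670 + 43291)*((-162 + z)² - 255776) = (9670 + 43291)*((-162 - 132)² - 255776) = 52961*((-294)² - 255776) = 52961*(86436 - 255776) = 52961*(-169340) = -8968415740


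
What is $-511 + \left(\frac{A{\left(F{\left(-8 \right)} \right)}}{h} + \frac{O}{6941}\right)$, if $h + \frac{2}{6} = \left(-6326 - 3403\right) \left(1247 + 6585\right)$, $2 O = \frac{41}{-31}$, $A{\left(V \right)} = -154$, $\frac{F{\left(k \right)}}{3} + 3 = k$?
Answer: $- \frac{50268607172867751}{98372990214070} \approx -511.0$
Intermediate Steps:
$F{\left(k \right)} = -9 + 3 k$
$O = - \frac{41}{62}$ ($O = \frac{41 \frac{1}{-31}}{2} = \frac{41 \left(- \frac{1}{31}\right)}{2} = \frac{1}{2} \left(- \frac{41}{31}\right) = - \frac{41}{62} \approx -0.66129$)
$h = - \frac{228592585}{3}$ ($h = - \frac{1}{3} + \left(-6326 - 3403\right) \left(1247 + 6585\right) = - \frac{1}{3} - 76197528 = - \frac{228592585}{3} \approx -7.6198 \cdot 10^{7}$)
$-511 + \left(\frac{A{\left(F{\left(-8 \right)} \right)}}{h} + \frac{O}{6941}\right) = -511 - \left(- \frac{462}{228592585} + \frac{41}{430342}\right) = -511 - \frac{9173477981}{98372990214070} = - \frac{50268607172867751}{98372990214070}$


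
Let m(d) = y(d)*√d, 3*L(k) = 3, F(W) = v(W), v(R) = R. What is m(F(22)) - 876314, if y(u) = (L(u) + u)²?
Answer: -876314 + 529*√22 ≈ -8.7383e+5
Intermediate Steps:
F(W) = W
L(k) = 1 (L(k) = (⅓)*3 = 1)
y(u) = (1 + u)²
m(d) = √d*(1 + d)² (m(d) = (1 + d)²*√d = √d*(1 + d)²)
m(F(22)) - 876314 = √22*(1 + 22)² - 876314 = √22*23² - 876314 = √22*529 - 876314 = 529*√22 - 876314 = -876314 + 529*√22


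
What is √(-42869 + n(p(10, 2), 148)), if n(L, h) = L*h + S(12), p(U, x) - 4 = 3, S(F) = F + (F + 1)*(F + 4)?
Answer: I*√41613 ≈ 203.99*I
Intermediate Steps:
S(F) = F + (1 + F)*(4 + F)
p(U, x) = 7 (p(U, x) = 4 + 3 = 7)
n(L, h) = 220 + L*h (n(L, h) = L*h + (4 + 12² + 6*12) = L*h + (4 + 144 + 72) = L*h + 220 = 220 + L*h)
√(-42869 + n(p(10, 2), 148)) = √(-42869 + (220 + 7*148)) = √(-42869 + (220 + 1036)) = √(-42869 + 1256) = √(-41613) = I*√41613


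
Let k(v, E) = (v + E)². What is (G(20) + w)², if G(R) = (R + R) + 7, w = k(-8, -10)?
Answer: 137641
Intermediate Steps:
k(v, E) = (E + v)²
w = 324 (w = (-10 - 8)² = (-18)² = 324)
G(R) = 7 + 2*R (G(R) = 2*R + 7 = 7 + 2*R)
(G(20) + w)² = ((7 + 2*20) + 324)² = ((7 + 40) + 324)² = (47 + 324)² = 371² = 137641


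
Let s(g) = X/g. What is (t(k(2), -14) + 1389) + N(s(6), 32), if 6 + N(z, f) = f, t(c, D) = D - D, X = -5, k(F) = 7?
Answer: 1415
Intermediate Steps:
t(c, D) = 0
s(g) = -5/g
N(z, f) = -6 + f
(t(k(2), -14) + 1389) + N(s(6), 32) = (0 + 1389) + (-6 + 32) = 1389 + 26 = 1415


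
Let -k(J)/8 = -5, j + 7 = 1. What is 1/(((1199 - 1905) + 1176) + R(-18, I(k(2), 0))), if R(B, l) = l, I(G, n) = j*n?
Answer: 1/470 ≈ 0.0021277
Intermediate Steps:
j = -6 (j = -7 + 1 = -6)
k(J) = 40 (k(J) = -8*(-5) = 40)
I(G, n) = -6*n
1/(((1199 - 1905) + 1176) + R(-18, I(k(2), 0))) = 1/(((1199 - 1905) + 1176) - 6*0) = 1/((-706 + 1176) + 0) = 1/(470 + 0) = 1/470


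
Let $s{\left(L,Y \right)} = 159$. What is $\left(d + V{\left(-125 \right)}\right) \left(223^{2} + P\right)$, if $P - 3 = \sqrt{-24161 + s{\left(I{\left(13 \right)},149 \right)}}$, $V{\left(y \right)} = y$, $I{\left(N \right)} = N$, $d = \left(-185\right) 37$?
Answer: $-346632040 - 6970 i \sqrt{24002} \approx -3.4663 \cdot 10^{8} - 1.0798 \cdot 10^{6} i$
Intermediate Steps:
$d = -6845$
$P = 3 + i \sqrt{24002}$ ($P = 3 + \sqrt{-24161 + 159} = 3 + \sqrt{-24002} = 3 + i \sqrt{24002} \approx 3.0 + 154.93 i$)
$\left(d + V{\left(-125 \right)}\right) \left(223^{2} + P\right) = \left(-6845 - 125\right) \left(223^{2} + \left(3 + i \sqrt{24002}\right)\right) = - 6970 \left(49729 + \left(3 + i \sqrt{24002}\right)\right) = - 6970 \left(49732 + i \sqrt{24002}\right) = -346632040 - 6970 i \sqrt{24002}$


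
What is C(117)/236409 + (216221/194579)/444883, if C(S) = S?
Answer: 3393069544486/6821572968119371 ≈ 0.00049740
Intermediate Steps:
C(117)/236409 + (216221/194579)/444883 = 117/236409 + (216221/194579)/444883 = 117*(1/236409) + (216221*(1/194579))*(1/444883) = 39/78803 + (216221/194579)*(1/444883) = 39/78803 + 216221/86564889257 = 3393069544486/6821572968119371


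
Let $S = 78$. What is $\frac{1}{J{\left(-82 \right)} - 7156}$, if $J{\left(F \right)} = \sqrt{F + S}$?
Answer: $- \frac{1789}{12802085} - \frac{i}{25604170} \approx -0.00013974 - 3.9056 \cdot 10^{-8} i$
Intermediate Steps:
$J{\left(F \right)} = \sqrt{78 + F}$ ($J{\left(F \right)} = \sqrt{F + 78} = \sqrt{78 + F}$)
$\frac{1}{J{\left(-82 \right)} - 7156} = \frac{1}{\sqrt{78 - 82} - 7156} = \frac{1}{\sqrt{-4} - 7156} = \frac{1}{2 i - 7156} = \frac{1}{-7156 + 2 i} = \frac{-7156 - 2 i}{51208340}$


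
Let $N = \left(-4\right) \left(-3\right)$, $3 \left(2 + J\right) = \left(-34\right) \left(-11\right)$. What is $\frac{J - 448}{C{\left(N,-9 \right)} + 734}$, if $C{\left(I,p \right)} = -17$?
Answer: $- \frac{976}{2151} \approx -0.45374$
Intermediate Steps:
$J = \frac{368}{3}$ ($J = -2 + \frac{\left(-34\right) \left(-11\right)}{3} = -2 + \frac{1}{3} \cdot 374 = -2 + \frac{374}{3} = \frac{368}{3} \approx 122.67$)
$N = 12$
$\frac{J - 448}{C{\left(N,-9 \right)} + 734} = \frac{\frac{368}{3} - 448}{-17 + 734} = - \frac{976}{3 \cdot 717} = \left(- \frac{976}{3}\right) \frac{1}{717} = - \frac{976}{2151}$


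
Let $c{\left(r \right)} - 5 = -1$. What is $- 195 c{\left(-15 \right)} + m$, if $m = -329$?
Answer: $-1109$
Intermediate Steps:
$c{\left(r \right)} = 4$ ($c{\left(r \right)} = 5 - 1 = 4$)
$- 195 c{\left(-15 \right)} + m = \left(-195\right) 4 - 329 = -780 - 329 = -1109$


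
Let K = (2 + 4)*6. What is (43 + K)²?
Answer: 6241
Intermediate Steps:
K = 36 (K = 6*6 = 36)
(43 + K)² = (43 + 36)² = 79² = 6241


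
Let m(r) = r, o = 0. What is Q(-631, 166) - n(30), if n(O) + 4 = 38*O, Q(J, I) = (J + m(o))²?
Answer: 397025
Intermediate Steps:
Q(J, I) = J² (Q(J, I) = (J + 0)² = J²)
n(O) = -4 + 38*O
Q(-631, 166) - n(30) = (-631)² - (-4 + 38*30) = 398161 - (-4 + 1140) = 398161 - 1*1136 = 398161 - 1136 = 397025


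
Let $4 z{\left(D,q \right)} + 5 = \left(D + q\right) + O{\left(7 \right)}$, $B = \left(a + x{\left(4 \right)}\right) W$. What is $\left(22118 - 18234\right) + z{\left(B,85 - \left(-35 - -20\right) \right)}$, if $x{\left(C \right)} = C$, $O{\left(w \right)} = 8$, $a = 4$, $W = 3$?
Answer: $\frac{15663}{4} \approx 3915.8$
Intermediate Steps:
$B = 24$ ($B = \left(4 + 4\right) 3 = 8 \cdot 3 = 24$)
$z{\left(D,q \right)} = \frac{3}{4} + \frac{D}{4} + \frac{q}{4}$ ($z{\left(D,q \right)} = - \frac{5}{4} + \frac{\left(D + q\right) + 8}{4} = - \frac{5}{4} + \frac{8 + D + q}{4} = - \frac{5}{4} + \left(2 + \frac{D}{4} + \frac{q}{4}\right) = \frac{3}{4} + \frac{D}{4} + \frac{q}{4}$)
$\left(22118 - 18234\right) + z{\left(B,85 - \left(-35 - -20\right) \right)} = \left(22118 - 18234\right) + \left(\frac{3}{4} + \frac{1}{4} \cdot 24 + \frac{85 - \left(-35 - -20\right)}{4}\right) = 3884 + \left(\frac{3}{4} + 6 + \frac{85 - \left(-35 + 20\right)}{4}\right) = 3884 + \left(\frac{3}{4} + 6 + \frac{85 - -15}{4}\right) = 3884 + \left(\frac{3}{4} + 6 + \frac{85 + 15}{4}\right) = 3884 + \left(\frac{3}{4} + 6 + \frac{1}{4} \cdot 100\right) = 3884 + \left(\frac{3}{4} + 6 + 25\right) = 3884 + \frac{127}{4} = \frac{15663}{4}$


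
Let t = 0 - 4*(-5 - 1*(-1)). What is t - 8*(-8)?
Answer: 80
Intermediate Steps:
t = 16 (t = 0 - 4*(-5 + 1) = 0 - 4*(-4) = 0 + 16 = 16)
t - 8*(-8) = 16 - 8*(-8) = 16 + 64 = 80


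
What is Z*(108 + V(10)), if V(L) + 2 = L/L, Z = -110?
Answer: -11770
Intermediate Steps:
V(L) = -1 (V(L) = -2 + L/L = -2 + 1 = -1)
Z*(108 + V(10)) = -110*(108 - 1) = -110*107 = -11770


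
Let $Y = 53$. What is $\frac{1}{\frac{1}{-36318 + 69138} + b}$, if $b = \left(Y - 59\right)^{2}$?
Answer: $\frac{32820}{1181521} \approx 0.027778$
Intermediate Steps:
$b = 36$ ($b = \left(53 - 59\right)^{2} = \left(-6\right)^{2} = 36$)
$\frac{1}{\frac{1}{-36318 + 69138} + b} = \frac{1}{\frac{1}{-36318 + 69138} + 36} = \frac{1}{\frac{1}{32820} + 36} = \frac{1}{\frac{1181521}{32820}} = \frac{32820}{1181521}$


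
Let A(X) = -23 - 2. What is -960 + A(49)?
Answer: -985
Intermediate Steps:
A(X) = -25
-960 + A(49) = -960 - 25 = -985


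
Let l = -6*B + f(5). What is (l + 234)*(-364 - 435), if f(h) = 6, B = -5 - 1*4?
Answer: -234906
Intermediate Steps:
B = -9 (B = -5 - 4 = -9)
l = 60 (l = -6*(-9) + 6 = 54 + 6 = 60)
(l + 234)*(-364 - 435) = (60 + 234)*(-364 - 435) = 294*(-799) = -234906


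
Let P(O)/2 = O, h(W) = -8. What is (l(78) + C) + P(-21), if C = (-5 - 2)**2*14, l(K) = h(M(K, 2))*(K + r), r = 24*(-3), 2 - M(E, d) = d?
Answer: 596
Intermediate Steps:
M(E, d) = 2 - d
P(O) = 2*O
r = -72
l(K) = 576 - 8*K (l(K) = -8*(K - 72) = -8*(-72 + K) = 576 - 8*K)
C = 686 (C = (-7)**2*14 = 49*14 = 686)
(l(78) + C) + P(-21) = ((576 - 8*78) + 686) + 2*(-21) = ((576 - 624) + 686) - 42 = (-48 + 686) - 42 = 638 - 42 = 596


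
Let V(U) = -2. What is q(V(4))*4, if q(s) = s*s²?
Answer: -32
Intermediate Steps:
q(s) = s³
q(V(4))*4 = (-2)³*4 = -8*4 = -32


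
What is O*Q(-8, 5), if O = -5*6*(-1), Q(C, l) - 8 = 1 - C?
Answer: 510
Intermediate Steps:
Q(C, l) = 9 - C (Q(C, l) = 8 + (1 - C) = 9 - C)
O = 30 (O = -30*(-1) = 30)
O*Q(-8, 5) = 30*(9 - 1*(-8)) = 30*(9 + 8) = 30*17 = 510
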